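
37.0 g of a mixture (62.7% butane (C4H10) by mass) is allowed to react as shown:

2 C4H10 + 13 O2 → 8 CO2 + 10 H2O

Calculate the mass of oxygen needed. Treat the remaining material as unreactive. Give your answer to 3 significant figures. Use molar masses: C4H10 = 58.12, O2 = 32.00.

83.0 g

Mass of pure C4H10 = 37.0 g × 0.627 = 23.20 g.
n(C4H10) = 23.20 g / 58.12 g/mol = 0.3992 mol.
From the equation the C4H10:O2 mole ratio is 2:13, so n(O2) = 0.3992 × 13/2 = 2.595 mol.
Mass of O2 = 2.595 mol × 32.00 g/mol = 83.02 g.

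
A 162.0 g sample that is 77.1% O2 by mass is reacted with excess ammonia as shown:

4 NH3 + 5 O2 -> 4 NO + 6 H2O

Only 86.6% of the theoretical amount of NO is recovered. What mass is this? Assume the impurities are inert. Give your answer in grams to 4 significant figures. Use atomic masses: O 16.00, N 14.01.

81.15 g

Pure O2 available = 162.0 g × 0.771 = 124.90 g.
M(O2) = 2(16.00) = 32.00 g/mol.
M(NO) = 14.01 + 16.00 = 30.01 g/mol.
n(O2) = 124.90 g / 32.00 g/mol = 3.9032 mol.
From the equation the O2:NO mole ratio is 5:4, so n(NO) = 3.9032 × 4/5 = 3.1225 mol.
Mass of NO = 3.1225 mol × 30.01 g/mol = 93.708 g.
Actual mass collected = 93.708 g × 0.866 = 81.151 g.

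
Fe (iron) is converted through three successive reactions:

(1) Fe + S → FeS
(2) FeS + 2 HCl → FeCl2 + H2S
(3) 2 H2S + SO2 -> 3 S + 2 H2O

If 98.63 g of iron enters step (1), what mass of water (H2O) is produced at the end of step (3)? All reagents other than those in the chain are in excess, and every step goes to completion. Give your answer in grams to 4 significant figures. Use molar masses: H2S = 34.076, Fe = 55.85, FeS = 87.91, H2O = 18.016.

n(Fe) = 98.63 / 55.85 = 1.7660 mol.
Reaction (1): Fe→FeS ratio 1:1 ⇒ n(FeS) = 1.7660 mol.
Reaction (2): FeS→H2S ratio 1:1 ⇒ n(H2S) = 1.7660 mol.
Reaction (3): H2S→H2O ratio 2:2 ⇒ n(H2O) = 1.7660 mol.
Mass of H2O = 1.7660 × 18.016 = 31.816 g.

31.82 g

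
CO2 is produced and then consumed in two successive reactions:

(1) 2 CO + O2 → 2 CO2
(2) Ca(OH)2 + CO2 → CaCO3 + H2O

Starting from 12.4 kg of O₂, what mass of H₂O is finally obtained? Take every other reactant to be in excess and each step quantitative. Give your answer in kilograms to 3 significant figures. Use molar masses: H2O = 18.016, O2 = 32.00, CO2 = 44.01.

14.0 kg

12.4 kg = 12400 g.
n(O2) = 12400 / 32.00 = 387.5 mol.
Step 1 gives a 1:2 ratio of O2 to CO2, so n(CO2) = 775.0 mol.
In step 2 the CO2:H2O ratio is 1:1, so n(H2O) = 775.0 mol.
Mass of H2O = 775.0 × 18.016 = 13960 g = 14.0 kg.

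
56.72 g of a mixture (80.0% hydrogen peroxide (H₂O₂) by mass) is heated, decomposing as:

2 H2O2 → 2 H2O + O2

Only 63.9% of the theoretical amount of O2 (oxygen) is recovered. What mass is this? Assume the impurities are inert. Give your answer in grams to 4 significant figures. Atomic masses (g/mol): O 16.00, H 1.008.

13.64 g

Pure H2O2 available = 56.72 g × 0.800 = 45.376 g.
M(H2O2) = 2(1.008) + 2(16.00) = 34.016 g/mol.
M(O2) = 2(16.00) = 32.00 g/mol.
n(H2O2) = 45.376 g / 34.016 g/mol = 1.3340 mol.
From the equation the H2O2:O2 mole ratio is 2:1, so n(O2) = 1.3340 × 1/2 = 0.66698 mol.
Mass of O2 = 0.66698 mol × 32.00 g/mol = 21.343 g.
Actual mass collected = 21.343 g × 0.639 = 13.638 g.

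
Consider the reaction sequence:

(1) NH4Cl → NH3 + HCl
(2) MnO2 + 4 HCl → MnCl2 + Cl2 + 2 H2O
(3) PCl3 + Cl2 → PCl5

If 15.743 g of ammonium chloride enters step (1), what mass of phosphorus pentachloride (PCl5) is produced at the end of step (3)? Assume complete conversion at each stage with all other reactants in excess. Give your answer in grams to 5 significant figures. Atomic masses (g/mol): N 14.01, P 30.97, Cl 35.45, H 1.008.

M(NH4Cl) = 14.01 + 4(1.008) + 35.45 = 53.492 g/mol.
M(PCl5) = 30.97 + 5(35.45) = 208.22 g/mol.
n(NH4Cl) = 15.743 / 53.492 = 0.294306 mol.
Reaction (1): NH4Cl→HCl ratio 1:1 ⇒ n(HCl) = 0.294306 mol.
Reaction (2): HCl→Cl2 ratio 4:1 ⇒ n(Cl2) = 0.0735764 mol.
Reaction (3): Cl2→PCl5 ratio 1:1 ⇒ n(PCl5) = 0.0735764 mol.
Mass of PCl5 = 0.0735764 × 208.22 = 15.3201 g.

15.320 g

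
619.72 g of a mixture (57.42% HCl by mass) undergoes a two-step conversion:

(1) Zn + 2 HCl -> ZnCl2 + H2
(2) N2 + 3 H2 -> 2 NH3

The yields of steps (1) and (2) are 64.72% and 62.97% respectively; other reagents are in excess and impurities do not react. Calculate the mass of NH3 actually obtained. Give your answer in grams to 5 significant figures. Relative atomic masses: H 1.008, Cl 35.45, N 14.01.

22.586 g

Pure HCl = 619.72 × 0.5742 = 355.843 g.
M(HCl) = 1.008 + 35.45 = 36.458 g/mol.
M(NH3) = 14.01 + 3(1.008) = 17.034 g/mol.
n(HCl) = 355.843 / 36.458 = 9.76036 mol.
Step 1 (HCl:H2 = 2:1): theoretical n(H2) = 4.88018 mol; at 64.72% yield, n(H2) = 3.15845 mol.
Step 2 (H2:NH3 = 3:2): theoretical n(NH3) = 2.10564 mol, so theoretical mass = 2.10564 × 17.034 = 35.8674 g.
At 62.97% yield, actual mass of NH3 = 35.8674 × 0.6297 = 22.5857 g.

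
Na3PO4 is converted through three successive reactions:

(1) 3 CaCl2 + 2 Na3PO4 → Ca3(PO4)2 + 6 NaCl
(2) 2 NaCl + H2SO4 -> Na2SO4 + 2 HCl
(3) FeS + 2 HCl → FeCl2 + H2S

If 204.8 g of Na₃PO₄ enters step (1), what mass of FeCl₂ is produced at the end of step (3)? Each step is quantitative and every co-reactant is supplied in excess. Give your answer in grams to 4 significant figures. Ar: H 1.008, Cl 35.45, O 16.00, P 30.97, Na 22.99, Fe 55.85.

237.5 g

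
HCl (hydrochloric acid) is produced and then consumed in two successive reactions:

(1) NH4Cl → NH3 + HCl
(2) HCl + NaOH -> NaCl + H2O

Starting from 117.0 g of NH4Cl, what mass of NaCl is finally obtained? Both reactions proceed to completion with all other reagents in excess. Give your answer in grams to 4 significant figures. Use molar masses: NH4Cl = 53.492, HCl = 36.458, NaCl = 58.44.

127.8 g

n(NH4Cl) = 117.00 / 53.492 = 2.1872 mol.
Step 1 gives a 1:1 ratio of NH4Cl to HCl, so n(HCl) = 2.1872 mol.
In step 2 the HCl:NaCl ratio is 1:1, so n(NaCl) = 2.1872 mol.
Mass of NaCl = 2.1872 × 58.44 = 127.82 g.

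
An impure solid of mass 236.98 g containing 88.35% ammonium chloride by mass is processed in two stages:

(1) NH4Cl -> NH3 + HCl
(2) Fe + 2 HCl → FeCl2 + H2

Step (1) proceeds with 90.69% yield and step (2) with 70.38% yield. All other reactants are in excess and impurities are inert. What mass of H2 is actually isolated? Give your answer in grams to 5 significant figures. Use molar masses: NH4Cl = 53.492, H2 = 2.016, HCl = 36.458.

2.5182 g

Pure NH4Cl = 236.98 × 0.8835 = 209.372 g.
n(NH4Cl) = 209.372 / 53.492 = 3.91408 mol.
Step 1 (NH4Cl:HCl = 1:1): theoretical n(HCl) = 3.91408 mol; at 90.69% yield, n(HCl) = 3.54968 mol.
Step 2 (HCl:H2 = 2:1): theoretical n(H2) = 1.77484 mol, so theoretical mass = 1.77484 × 2.016 = 3.57807 g.
At 70.38% yield, actual mass of H2 = 3.57807 × 0.7038 = 2.51825 g.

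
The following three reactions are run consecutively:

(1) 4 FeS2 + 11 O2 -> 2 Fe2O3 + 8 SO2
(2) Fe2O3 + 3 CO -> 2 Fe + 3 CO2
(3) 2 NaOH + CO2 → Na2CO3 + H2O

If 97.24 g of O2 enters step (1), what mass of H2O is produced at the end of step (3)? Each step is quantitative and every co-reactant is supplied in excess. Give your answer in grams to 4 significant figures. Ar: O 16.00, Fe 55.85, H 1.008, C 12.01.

29.86 g

M(O2) = 2(16.00) = 32.00 g/mol.
M(H2O) = 2(1.008) + 16.00 = 18.016 g/mol.
n(O2) = 97.24 / 32.00 = 3.0387 mol.
Reaction (1): O2→Fe2O3 ratio 11:2 ⇒ n(Fe2O3) = 0.55250 mol.
Reaction (2): Fe2O3→CO2 ratio 1:3 ⇒ n(CO2) = 1.6575 mol.
Reaction (3): CO2→H2O ratio 1:1 ⇒ n(H2O) = 1.6575 mol.
Mass of H2O = 1.6575 × 18.016 = 29.862 g.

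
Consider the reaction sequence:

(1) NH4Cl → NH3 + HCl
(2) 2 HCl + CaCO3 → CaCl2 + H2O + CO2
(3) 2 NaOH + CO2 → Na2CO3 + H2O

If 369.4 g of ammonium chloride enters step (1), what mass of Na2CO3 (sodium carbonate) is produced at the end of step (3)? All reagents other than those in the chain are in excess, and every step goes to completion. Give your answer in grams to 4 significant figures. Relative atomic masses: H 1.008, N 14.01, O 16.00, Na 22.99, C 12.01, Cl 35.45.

M(NH4Cl) = 14.01 + 4(1.008) + 35.45 = 53.492 g/mol.
M(Na2CO3) = 2(22.99) + 12.01 + 3(16.00) = 105.99 g/mol.
n(NH4Cl) = 369.4 / 53.492 = 6.9057 mol.
Reaction (1): NH4Cl→HCl ratio 1:1 ⇒ n(HCl) = 6.9057 mol.
Reaction (2): HCl→CO2 ratio 2:1 ⇒ n(CO2) = 3.4529 mol.
Reaction (3): CO2→Na2CO3 ratio 1:1 ⇒ n(Na2CO3) = 3.4529 mol.
Mass of Na2CO3 = 3.4529 × 105.99 = 365.97 g.

366.0 g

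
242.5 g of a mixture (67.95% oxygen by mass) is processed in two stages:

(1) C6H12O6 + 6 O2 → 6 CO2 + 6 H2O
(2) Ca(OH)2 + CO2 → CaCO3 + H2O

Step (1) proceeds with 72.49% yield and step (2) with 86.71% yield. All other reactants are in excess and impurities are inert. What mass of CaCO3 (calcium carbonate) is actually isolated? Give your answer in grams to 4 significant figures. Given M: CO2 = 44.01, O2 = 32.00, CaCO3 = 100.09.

324.0 g

Pure O2 = 242.5 × 0.6795 = 164.78 g.
n(O2) = 164.78 / 32.00 = 5.1493 mol.
Step 1 (O2:CO2 = 6:6): theoretical n(CO2) = 5.1493 mol; at 72.49% yield, n(CO2) = 3.7328 mol.
Step 2 (CO2:CaCO3 = 1:1): theoretical n(CaCO3) = 3.7328 mol, so theoretical mass = 3.7328 × 100.09 = 373.61 g.
At 86.71% yield, actual mass of CaCO3 = 373.61 × 0.8671 = 323.96 g.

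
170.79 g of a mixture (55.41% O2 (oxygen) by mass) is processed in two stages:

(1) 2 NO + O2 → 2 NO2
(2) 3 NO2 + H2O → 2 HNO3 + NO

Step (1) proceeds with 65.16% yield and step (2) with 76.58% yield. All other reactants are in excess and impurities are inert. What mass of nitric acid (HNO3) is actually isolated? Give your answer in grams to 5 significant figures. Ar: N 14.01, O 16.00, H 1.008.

123.99 g

Pure O2 = 170.79 × 0.5541 = 94.6347 g.
M(O2) = 2(16.00) = 32.00 g/mol.
M(HNO3) = 1.008 + 14.01 + 3(16.00) = 63.018 g/mol.
n(O2) = 94.6347 / 32.00 = 2.95734 mol.
Step 1 (O2:NO2 = 1:2): theoretical n(NO2) = 5.91467 mol; at 65.16% yield, n(NO2) = 3.85400 mol.
Step 2 (NO2:HNO3 = 3:2): theoretical n(HNO3) = 2.56933 mol, so theoretical mass = 2.56933 × 63.018 = 161.914 g.
At 76.58% yield, actual mass of HNO3 = 161.914 × 0.7658 = 123.994 g.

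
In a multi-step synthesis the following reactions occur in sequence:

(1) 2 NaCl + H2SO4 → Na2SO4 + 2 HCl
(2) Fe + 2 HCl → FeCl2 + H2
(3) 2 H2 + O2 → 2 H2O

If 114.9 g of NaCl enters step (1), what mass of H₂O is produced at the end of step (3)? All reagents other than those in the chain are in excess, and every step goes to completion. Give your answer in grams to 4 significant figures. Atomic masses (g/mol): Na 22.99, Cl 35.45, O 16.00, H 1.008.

M(NaCl) = 22.99 + 35.45 = 58.44 g/mol.
M(H2O) = 2(1.008) + 16.00 = 18.016 g/mol.
n(NaCl) = 114.9 / 58.44 = 1.9661 mol.
Reaction (1): NaCl→HCl ratio 2:2 ⇒ n(HCl) = 1.9661 mol.
Reaction (2): HCl→H2 ratio 2:1 ⇒ n(H2) = 0.98306 mol.
Reaction (3): H2→H2O ratio 2:2 ⇒ n(H2O) = 0.98306 mol.
Mass of H2O = 0.98306 × 18.016 = 17.711 g.

17.71 g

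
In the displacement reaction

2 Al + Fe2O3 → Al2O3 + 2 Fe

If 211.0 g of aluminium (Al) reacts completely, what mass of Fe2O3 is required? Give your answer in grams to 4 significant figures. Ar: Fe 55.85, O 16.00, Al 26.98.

M(Al) = 26.98 g/mol.
M(Fe2O3) = 2(55.85) + 3(16.00) = 159.70 g/mol.
n(Al) = 211.00 g / 26.98 g/mol = 7.8206 mol.
From the equation the Al:Fe2O3 mole ratio is 2:1, so n(Fe2O3) = 7.8206 × 1/2 = 3.9103 mol.
Mass of Fe2O3 = 3.9103 mol × 159.70 g/mol = 624.48 g.

624.5 g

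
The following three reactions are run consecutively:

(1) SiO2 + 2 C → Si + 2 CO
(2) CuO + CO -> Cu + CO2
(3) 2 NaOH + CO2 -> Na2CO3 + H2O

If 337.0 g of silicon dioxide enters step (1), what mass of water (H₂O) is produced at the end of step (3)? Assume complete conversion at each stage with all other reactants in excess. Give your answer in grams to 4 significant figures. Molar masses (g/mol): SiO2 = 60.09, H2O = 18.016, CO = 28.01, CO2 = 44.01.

n(SiO2) = 337.0 / 60.09 = 5.6083 mol.
Reaction (1): SiO2→CO ratio 1:2 ⇒ n(CO) = 11.217 mol.
Reaction (2): CO→CO2 ratio 1:1 ⇒ n(CO2) = 11.217 mol.
Reaction (3): CO2→H2O ratio 1:1 ⇒ n(H2O) = 11.217 mol.
Mass of H2O = 11.217 × 18.016 = 202.08 g.

202.1 g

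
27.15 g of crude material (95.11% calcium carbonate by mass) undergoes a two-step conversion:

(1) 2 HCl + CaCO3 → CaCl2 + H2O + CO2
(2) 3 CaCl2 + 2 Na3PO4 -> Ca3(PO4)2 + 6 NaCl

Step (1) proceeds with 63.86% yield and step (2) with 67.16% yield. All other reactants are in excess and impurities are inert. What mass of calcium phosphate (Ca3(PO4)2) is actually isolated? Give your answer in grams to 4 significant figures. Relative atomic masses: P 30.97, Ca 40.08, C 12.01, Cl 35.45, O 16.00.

11.44 g

Pure CaCO3 = 27.15 × 0.9511 = 25.822 g.
M(CaCO3) = 40.08 + 12.01 + 3(16.00) = 100.09 g/mol.
M(Ca3(PO4)2) = 3(40.08) + 2(30.97) + 8(16.00) = 310.18 g/mol.
n(CaCO3) = 25.822 / 100.09 = 0.25799 mol.
Step 1 (CaCO3:CaCl2 = 1:1): theoretical n(CaCl2) = 0.25799 mol; at 63.86% yield, n(CaCl2) = 0.16475 mol.
Step 2 (CaCl2:Ca3(PO4)2 = 3:1): theoretical n(Ca3(PO4)2) = 0.054918 mol, so theoretical mass = 0.054918 × 310.18 = 17.034 g.
At 67.16% yield, actual mass of Ca3(PO4)2 = 17.034 × 0.6716 = 11.440 g.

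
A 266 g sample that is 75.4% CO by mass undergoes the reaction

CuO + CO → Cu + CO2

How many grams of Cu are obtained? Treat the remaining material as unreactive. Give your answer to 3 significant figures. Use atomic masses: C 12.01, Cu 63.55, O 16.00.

455 g

Mass of pure CO = 266 g × 0.754 = 200.6 g.
M(CO) = 12.01 + 16.00 = 28.01 g/mol.
M(Cu) = 63.55 g/mol.
n(CO) = 200.6 g / 28.01 g/mol = 7.160 mol.
From the equation the CO:Cu mole ratio is 1:1, so n(Cu) = 7.160 × 1/1 = 7.160 mol.
Mass of Cu = 7.160 mol × 63.55 g/mol = 455.0 g.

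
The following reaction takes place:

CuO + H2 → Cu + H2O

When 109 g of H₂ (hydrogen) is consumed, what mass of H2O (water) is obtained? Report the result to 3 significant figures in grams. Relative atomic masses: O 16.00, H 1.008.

M(H2) = 2(1.008) = 2.016 g/mol.
M(H2O) = 2(1.008) + 16.00 = 18.016 g/mol.
n(H2) = 109.0 g / 2.016 g/mol = 54.07 mol.
From the equation the H2:H2O mole ratio is 1:1, so n(H2O) = 54.07 × 1/1 = 54.07 mol.
Mass of H2O = 54.07 mol × 18.016 g/mol = 974.1 g.

974 g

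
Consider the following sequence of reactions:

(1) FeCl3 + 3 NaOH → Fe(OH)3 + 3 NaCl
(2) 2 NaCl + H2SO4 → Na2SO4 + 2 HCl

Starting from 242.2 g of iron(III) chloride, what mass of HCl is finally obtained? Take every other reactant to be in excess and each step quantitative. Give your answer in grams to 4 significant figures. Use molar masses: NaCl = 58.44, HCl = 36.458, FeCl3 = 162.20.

n(FeCl3) = 242.20 / 162.20 = 1.4932 mol.
Step 1 gives a 1:3 ratio of FeCl3 to NaCl, so n(NaCl) = 4.4797 mol.
In step 2 the NaCl:HCl ratio is 2:2, so n(HCl) = 4.4797 mol.
Mass of HCl = 4.4797 × 36.458 = 163.32 g.

163.3 g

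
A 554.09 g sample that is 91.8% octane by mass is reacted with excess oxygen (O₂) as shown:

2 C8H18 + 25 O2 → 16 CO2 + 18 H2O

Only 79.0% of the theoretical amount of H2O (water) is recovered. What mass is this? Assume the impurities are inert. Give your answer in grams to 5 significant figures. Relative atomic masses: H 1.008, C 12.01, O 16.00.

Pure C8H18 available = 554.09 g × 0.918 = 508.655 g.
M(C8H18) = 8(12.01) + 18(1.008) = 114.224 g/mol.
M(H2O) = 2(1.008) + 16.00 = 18.016 g/mol.
n(C8H18) = 508.655 g / 114.224 g/mol = 4.45313 mol.
From the equation the C8H18:H2O mole ratio is 2:18, so n(H2O) = 4.45313 × 18/2 = 40.0782 mol.
Mass of H2O = 40.0782 mol × 18.016 g/mol = 722.049 g.
Actual mass collected = 722.049 g × 0.790 = 570.419 g.

570.42 g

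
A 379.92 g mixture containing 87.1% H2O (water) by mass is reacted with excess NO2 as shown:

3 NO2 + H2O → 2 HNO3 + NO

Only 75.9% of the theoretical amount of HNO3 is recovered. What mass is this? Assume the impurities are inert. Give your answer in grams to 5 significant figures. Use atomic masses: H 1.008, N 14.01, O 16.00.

Pure H2O available = 379.92 g × 0.871 = 330.910 g.
M(H2O) = 2(1.008) + 16.00 = 18.016 g/mol.
M(HNO3) = 1.008 + 14.01 + 3(16.00) = 63.018 g/mol.
n(H2O) = 330.910 g / 18.016 g/mol = 18.3676 mol.
From the equation the H2O:HNO3 mole ratio is 1:2, so n(HNO3) = 18.3676 × 2/1 = 36.7352 mol.
Mass of HNO3 = 36.7352 mol × 63.018 g/mol = 2314.98 g.
Actual mass collected = 2314.98 g × 0.759 = 1757.07 g.

1757.1 g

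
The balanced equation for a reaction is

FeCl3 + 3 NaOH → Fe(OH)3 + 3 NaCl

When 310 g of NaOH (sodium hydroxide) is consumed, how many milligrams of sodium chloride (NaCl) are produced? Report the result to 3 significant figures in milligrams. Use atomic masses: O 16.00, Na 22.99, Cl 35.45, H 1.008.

453000 mg

M(NaOH) = 22.99 + 16.00 + 1.008 = 39.998 g/mol.
M(NaCl) = 22.99 + 35.45 = 58.44 g/mol.
n(NaOH) = 310.0 g / 39.998 g/mol = 7.750 mol.
From the equation the NaOH:NaCl mole ratio is 3:3, so n(NaCl) = 7.750 × 3/3 = 7.750 mol.
Mass of NaCl = 7.750 mol × 58.44 g/mol = 452.9 g.
Converting to mg: 452.9 g = 453000 mg.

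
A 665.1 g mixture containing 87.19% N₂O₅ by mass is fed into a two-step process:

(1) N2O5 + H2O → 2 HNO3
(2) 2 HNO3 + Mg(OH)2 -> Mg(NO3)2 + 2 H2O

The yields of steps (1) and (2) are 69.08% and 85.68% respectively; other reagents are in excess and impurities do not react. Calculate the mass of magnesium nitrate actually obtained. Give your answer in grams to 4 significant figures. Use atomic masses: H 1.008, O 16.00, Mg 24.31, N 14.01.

Pure N2O5 = 665.1 × 0.8719 = 579.90 g.
M(N2O5) = 2(14.01) + 5(16.00) = 108.02 g/mol.
M(Mg(NO3)2) = 24.31 + 2(14.01) + 6(16.00) = 148.33 g/mol.
n(N2O5) = 579.90 / 108.02 = 5.3685 mol.
Step 1 (N2O5:HNO3 = 1:2): theoretical n(HNO3) = 10.737 mol; at 69.08% yield, n(HNO3) = 7.4171 mol.
Step 2 (HNO3:Mg(NO3)2 = 2:1): theoretical n(Mg(NO3)2) = 3.7085 mol, so theoretical mass = 3.7085 × 148.33 = 550.09 g.
At 85.68% yield, actual mass of Mg(NO3)2 = 550.09 × 0.8568 = 471.31 g.

471.3 g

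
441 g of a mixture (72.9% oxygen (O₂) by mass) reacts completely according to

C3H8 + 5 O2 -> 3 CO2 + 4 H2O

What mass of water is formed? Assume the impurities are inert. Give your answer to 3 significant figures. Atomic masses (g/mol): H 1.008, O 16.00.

145 g

Mass of pure O2 = 441 g × 0.729 = 321.5 g.
M(O2) = 2(16.00) = 32.00 g/mol.
M(H2O) = 2(1.008) + 16.00 = 18.016 g/mol.
n(O2) = 321.5 g / 32.00 g/mol = 10.05 mol.
From the equation the O2:H2O mole ratio is 5:4, so n(H2O) = 10.05 × 4/5 = 8.037 mol.
Mass of H2O = 8.037 mol × 18.016 g/mol = 144.8 g.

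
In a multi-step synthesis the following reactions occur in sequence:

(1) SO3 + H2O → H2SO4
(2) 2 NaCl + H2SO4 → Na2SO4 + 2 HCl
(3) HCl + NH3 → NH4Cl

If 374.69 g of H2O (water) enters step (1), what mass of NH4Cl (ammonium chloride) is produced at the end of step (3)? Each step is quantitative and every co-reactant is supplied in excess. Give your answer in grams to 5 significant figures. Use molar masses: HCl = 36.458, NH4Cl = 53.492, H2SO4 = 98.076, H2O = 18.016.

n(H2O) = 374.69 / 18.016 = 20.7976 mol.
Reaction (1): H2O→H2SO4 ratio 1:1 ⇒ n(H2SO4) = 20.7976 mol.
Reaction (2): H2SO4→HCl ratio 1:2 ⇒ n(HCl) = 41.5952 mol.
Reaction (3): HCl→NH4Cl ratio 1:1 ⇒ n(NH4Cl) = 41.5952 mol.
Mass of NH4Cl = 41.5952 × 53.492 = 2225.01 g.

2225.0 g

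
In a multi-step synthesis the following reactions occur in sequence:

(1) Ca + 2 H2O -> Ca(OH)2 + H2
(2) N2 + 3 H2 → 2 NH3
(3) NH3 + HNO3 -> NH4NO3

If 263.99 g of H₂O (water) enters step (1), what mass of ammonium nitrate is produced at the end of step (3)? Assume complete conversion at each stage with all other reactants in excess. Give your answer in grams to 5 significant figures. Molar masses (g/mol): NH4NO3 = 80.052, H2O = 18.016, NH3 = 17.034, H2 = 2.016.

391.00 g

n(H2O) = 263.99 / 18.016 = 14.6531 mol.
Reaction (1): H2O→H2 ratio 2:1 ⇒ n(H2) = 7.32654 mol.
Reaction (2): H2→NH3 ratio 3:2 ⇒ n(NH3) = 4.88436 mol.
Reaction (3): NH3→NH4NO3 ratio 1:1 ⇒ n(NH4NO3) = 4.88436 mol.
Mass of NH4NO3 = 4.88436 × 80.052 = 391.003 g.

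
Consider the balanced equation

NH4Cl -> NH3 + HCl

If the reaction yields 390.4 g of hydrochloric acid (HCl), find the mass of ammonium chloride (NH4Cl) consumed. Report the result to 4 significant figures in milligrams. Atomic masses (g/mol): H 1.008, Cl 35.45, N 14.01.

M(HCl) = 1.008 + 35.45 = 36.458 g/mol.
M(NH4Cl) = 14.01 + 4(1.008) + 35.45 = 53.492 g/mol.
n(HCl) = 390.40 g / 36.458 g/mol = 10.708 mol.
From the equation the HCl:NH4Cl mole ratio is 1:1, so n(NH4Cl) = 10.708 × 1/1 = 10.708 mol.
Mass of NH4Cl = 10.708 mol × 53.492 g/mol = 572.80 g.
Converting to mg: 572.80 g = 572800 mg.

572800 mg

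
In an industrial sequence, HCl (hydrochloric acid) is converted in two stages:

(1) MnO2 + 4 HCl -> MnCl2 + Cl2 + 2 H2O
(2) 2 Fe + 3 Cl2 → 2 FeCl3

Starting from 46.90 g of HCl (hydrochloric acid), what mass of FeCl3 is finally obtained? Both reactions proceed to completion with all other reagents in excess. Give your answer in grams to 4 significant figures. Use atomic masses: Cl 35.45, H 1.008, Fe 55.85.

34.78 g

M(HCl) = 1.008 + 35.45 = 36.458 g/mol.
M(FeCl3) = 55.85 + 3(35.45) = 162.20 g/mol.
n(HCl) = 46.900 / 36.458 = 1.2864 mol.
Step 1 gives a 4:1 ratio of HCl to Cl2, so n(Cl2) = 0.32160 mol.
In step 2 the Cl2:FeCl3 ratio is 3:2, so n(FeCl3) = 0.21440 mol.
Mass of FeCl3 = 0.21440 × 162.20 = 34.776 g.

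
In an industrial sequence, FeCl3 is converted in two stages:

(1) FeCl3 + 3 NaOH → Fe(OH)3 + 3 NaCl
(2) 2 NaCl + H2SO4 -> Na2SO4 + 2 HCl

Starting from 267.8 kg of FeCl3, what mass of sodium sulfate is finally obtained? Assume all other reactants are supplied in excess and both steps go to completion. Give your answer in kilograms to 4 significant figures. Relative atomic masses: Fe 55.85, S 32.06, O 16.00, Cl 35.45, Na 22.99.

351.8 kg

M(FeCl3) = 55.85 + 3(35.45) = 162.20 g/mol.
M(Na2SO4) = 2(22.99) + 32.06 + 4(16.00) = 142.04 g/mol.
267.8 kg = 267800 g.
n(FeCl3) = 267800 / 162.20 = 1651.0 mol.
Step 1 gives a 1:3 ratio of FeCl3 to NaCl, so n(NaCl) = 4953.1 mol.
In step 2 the NaCl:Na2SO4 ratio is 2:1, so n(Na2SO4) = 2476.6 mol.
Mass of Na2SO4 = 2476.6 × 142.04 = 351770 g = 351.8 kg.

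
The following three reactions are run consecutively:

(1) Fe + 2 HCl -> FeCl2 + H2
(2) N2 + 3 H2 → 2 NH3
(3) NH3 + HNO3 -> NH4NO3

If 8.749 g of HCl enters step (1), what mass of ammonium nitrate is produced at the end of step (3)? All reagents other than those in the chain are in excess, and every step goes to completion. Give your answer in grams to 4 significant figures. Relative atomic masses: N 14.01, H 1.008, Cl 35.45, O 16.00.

6.403 g

M(HCl) = 1.008 + 35.45 = 36.458 g/mol.
M(NH4NO3) = 2(14.01) + 4(1.008) + 3(16.00) = 80.052 g/mol.
n(HCl) = 8.749 / 36.458 = 0.23997 mol.
Reaction (1): HCl→H2 ratio 2:1 ⇒ n(H2) = 0.11999 mol.
Reaction (2): H2→NH3 ratio 3:2 ⇒ n(NH3) = 0.079992 mol.
Reaction (3): NH3→NH4NO3 ratio 1:1 ⇒ n(NH4NO3) = 0.079992 mol.
Mass of NH4NO3 = 0.079992 × 80.052 = 6.4035 g.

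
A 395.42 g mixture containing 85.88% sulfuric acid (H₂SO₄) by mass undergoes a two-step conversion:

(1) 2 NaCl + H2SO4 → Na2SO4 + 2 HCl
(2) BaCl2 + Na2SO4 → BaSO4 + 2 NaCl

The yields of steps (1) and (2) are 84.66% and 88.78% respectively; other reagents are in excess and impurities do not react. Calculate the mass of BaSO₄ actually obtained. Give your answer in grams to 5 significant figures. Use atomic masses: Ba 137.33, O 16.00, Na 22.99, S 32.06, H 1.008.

607.38 g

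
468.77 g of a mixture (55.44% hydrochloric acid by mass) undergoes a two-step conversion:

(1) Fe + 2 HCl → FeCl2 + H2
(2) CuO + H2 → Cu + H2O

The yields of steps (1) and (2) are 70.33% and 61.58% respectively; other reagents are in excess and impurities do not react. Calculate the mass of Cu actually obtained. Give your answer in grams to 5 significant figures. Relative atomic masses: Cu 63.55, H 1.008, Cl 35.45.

98.097 g

Pure HCl = 468.77 × 0.5544 = 259.886 g.
M(HCl) = 1.008 + 35.45 = 36.458 g/mol.
M(Cu) = 63.55 g/mol.
n(HCl) = 259.886 / 36.458 = 7.12837 mol.
Step 1 (HCl:H2 = 2:1): theoretical n(H2) = 3.56418 mol; at 70.33% yield, n(H2) = 2.50669 mol.
Step 2 (H2:Cu = 1:1): theoretical n(Cu) = 2.50669 mol, so theoretical mass = 2.50669 × 63.55 = 159.300 g.
At 61.58% yield, actual mass of Cu = 159.300 × 0.6158 = 98.0971 g.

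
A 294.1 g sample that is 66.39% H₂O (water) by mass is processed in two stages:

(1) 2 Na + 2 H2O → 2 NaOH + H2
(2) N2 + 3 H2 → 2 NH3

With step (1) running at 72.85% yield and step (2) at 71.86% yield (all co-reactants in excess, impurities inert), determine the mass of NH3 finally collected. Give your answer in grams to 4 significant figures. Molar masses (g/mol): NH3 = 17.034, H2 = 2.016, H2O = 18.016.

Pure H2O = 294.1 × 0.6639 = 195.25 g.
n(H2O) = 195.25 / 18.016 = 10.838 mol.
Step 1 (H2O:H2 = 2:1): theoretical n(H2) = 5.4189 mol; at 72.85% yield, n(H2) = 3.9477 mol.
Step 2 (H2:NH3 = 3:2): theoretical n(NH3) = 2.6318 mol, so theoretical mass = 2.6318 × 17.034 = 44.830 g.
At 71.86% yield, actual mass of NH3 = 44.830 × 0.7186 = 32.215 g.

32.21 g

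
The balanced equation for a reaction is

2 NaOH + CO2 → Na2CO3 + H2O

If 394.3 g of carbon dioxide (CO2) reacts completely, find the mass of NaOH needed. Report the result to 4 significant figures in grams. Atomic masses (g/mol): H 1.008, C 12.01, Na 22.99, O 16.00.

716.7 g

M(CO2) = 12.01 + 2(16.00) = 44.01 g/mol.
M(NaOH) = 22.99 + 16.00 + 1.008 = 39.998 g/mol.
n(CO2) = 394.30 g / 44.01 g/mol = 8.9593 mol.
From the equation the CO2:NaOH mole ratio is 1:2, so n(NaOH) = 8.9593 × 2/1 = 17.919 mol.
Mass of NaOH = 17.919 mol × 39.998 g/mol = 716.71 g.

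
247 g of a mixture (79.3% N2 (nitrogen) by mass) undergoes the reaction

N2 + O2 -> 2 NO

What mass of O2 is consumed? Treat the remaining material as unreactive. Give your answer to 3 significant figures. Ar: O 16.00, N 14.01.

Mass of pure N2 = 247 g × 0.793 = 195.9 g.
M(N2) = 2(14.01) = 28.02 g/mol.
M(O2) = 2(16.00) = 32.00 g/mol.
n(N2) = 195.9 g / 28.02 g/mol = 6.990 mol.
From the equation the N2:O2 mole ratio is 1:1, so n(O2) = 6.990 × 1/1 = 6.990 mol.
Mass of O2 = 6.990 mol × 32.00 g/mol = 223.7 g.

224 g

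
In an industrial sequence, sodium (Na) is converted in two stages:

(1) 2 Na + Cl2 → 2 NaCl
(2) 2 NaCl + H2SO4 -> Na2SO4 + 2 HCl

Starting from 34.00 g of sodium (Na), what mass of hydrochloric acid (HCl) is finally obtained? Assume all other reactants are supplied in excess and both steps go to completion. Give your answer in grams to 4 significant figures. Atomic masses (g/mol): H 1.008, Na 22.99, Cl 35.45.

M(Na) = 22.99 g/mol.
M(HCl) = 1.008 + 35.45 = 36.458 g/mol.
n(Na) = 34.000 / 22.99 = 1.4789 mol.
Step 1 gives a 2:2 ratio of Na to NaCl, so n(NaCl) = 1.4789 mol.
In step 2 the NaCl:HCl ratio is 2:2, so n(HCl) = 1.4789 mol.
Mass of HCl = 1.4789 × 36.458 = 53.918 g.

53.92 g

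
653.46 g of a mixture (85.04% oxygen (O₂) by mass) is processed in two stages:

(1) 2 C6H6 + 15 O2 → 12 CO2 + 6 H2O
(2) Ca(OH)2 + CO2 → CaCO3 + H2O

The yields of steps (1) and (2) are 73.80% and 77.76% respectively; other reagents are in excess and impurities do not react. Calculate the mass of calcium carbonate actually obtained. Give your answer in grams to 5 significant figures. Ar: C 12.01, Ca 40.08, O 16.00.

797.97 g

Pure O2 = 653.46 × 0.8504 = 555.702 g.
M(O2) = 2(16.00) = 32.00 g/mol.
M(CaCO3) = 40.08 + 12.01 + 3(16.00) = 100.09 g/mol.
n(O2) = 555.702 / 32.00 = 17.3657 mol.
Step 1 (O2:CO2 = 15:12): theoretical n(CO2) = 13.8926 mol; at 73.80% yield, n(CO2) = 10.2527 mol.
Step 2 (CO2:CaCO3 = 1:1): theoretical n(CaCO3) = 10.2527 mol, so theoretical mass = 10.2527 × 100.09 = 1026.19 g.
At 77.76% yield, actual mass of CaCO3 = 1026.19 × 0.7776 = 797.968 g.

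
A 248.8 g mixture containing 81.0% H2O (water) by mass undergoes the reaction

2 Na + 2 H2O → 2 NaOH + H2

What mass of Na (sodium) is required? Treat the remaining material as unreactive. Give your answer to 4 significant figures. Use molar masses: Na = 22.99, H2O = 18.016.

Mass of pure H2O = 248.8 g × 0.810 = 201.53 g.
n(H2O) = 201.53 g / 18.016 g/mol = 11.186 mol.
From the equation the H2O:Na mole ratio is 2:2, so n(Na) = 11.186 × 2/2 = 11.186 mol.
Mass of Na = 11.186 mol × 22.99 g/mol = 257.17 g.

257.2 g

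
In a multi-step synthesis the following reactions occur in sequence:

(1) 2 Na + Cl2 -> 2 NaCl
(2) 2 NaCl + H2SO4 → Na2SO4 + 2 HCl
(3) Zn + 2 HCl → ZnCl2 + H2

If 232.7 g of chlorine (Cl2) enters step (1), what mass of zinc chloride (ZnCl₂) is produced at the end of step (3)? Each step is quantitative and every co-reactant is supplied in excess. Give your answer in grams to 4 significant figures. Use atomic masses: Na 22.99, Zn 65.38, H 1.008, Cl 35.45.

447.3 g

M(Cl2) = 2(35.45) = 70.90 g/mol.
M(ZnCl2) = 65.38 + 2(35.45) = 136.28 g/mol.
n(Cl2) = 232.7 / 70.90 = 3.2821 mol.
Reaction (1): Cl2→NaCl ratio 1:2 ⇒ n(NaCl) = 6.5642 mol.
Reaction (2): NaCl→HCl ratio 2:2 ⇒ n(HCl) = 6.5642 mol.
Reaction (3): HCl→ZnCl2 ratio 2:1 ⇒ n(ZnCl2) = 3.2821 mol.
Mass of ZnCl2 = 3.2821 × 136.28 = 447.28 g.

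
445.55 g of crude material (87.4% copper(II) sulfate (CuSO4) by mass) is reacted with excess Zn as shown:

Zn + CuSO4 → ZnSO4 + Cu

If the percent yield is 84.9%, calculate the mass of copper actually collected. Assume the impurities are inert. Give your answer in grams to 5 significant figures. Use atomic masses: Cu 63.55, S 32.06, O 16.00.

131.63 g

Pure CuSO4 available = 445.55 g × 0.874 = 389.411 g.
M(CuSO4) = 63.55 + 32.06 + 4(16.00) = 159.61 g/mol.
M(Cu) = 63.55 g/mol.
n(CuSO4) = 389.411 g / 159.61 g/mol = 2.43976 mol.
From the equation the CuSO4:Cu mole ratio is 1:1, so n(Cu) = 2.43976 × 1/1 = 2.43976 mol.
Mass of Cu = 2.43976 mol × 63.55 g/mol = 155.047 g.
Actual mass collected = 155.047 g × 0.849 = 131.635 g.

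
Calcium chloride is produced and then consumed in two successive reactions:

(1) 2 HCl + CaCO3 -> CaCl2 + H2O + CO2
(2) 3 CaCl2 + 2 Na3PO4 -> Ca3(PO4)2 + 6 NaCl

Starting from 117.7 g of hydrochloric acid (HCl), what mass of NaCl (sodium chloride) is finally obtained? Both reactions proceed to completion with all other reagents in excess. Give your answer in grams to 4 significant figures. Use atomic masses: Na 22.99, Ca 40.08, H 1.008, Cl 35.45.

188.7 g

M(HCl) = 1.008 + 35.45 = 36.458 g/mol.
M(NaCl) = 22.99 + 35.45 = 58.44 g/mol.
n(HCl) = 117.70 / 36.458 = 3.2284 mol.
Step 1 gives a 2:1 ratio of HCl to CaCl2, so n(CaCl2) = 1.6142 mol.
In step 2 the CaCl2:NaCl ratio is 3:6, so n(NaCl) = 3.2284 mol.
Mass of NaCl = 3.2284 × 58.44 = 188.67 g.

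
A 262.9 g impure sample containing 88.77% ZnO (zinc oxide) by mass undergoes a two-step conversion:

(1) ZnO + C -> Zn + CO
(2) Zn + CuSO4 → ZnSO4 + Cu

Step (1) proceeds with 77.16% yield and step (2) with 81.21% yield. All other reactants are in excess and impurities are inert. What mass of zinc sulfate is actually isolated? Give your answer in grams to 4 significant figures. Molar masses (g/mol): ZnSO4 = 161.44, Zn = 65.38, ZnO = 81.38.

290.1 g

Pure ZnO = 262.9 × 0.8877 = 233.38 g.
n(ZnO) = 233.38 / 81.38 = 2.8677 mol.
Step 1 (ZnO:Zn = 1:1): theoretical n(Zn) = 2.8677 mol; at 77.16% yield, n(Zn) = 2.2127 mol.
Step 2 (Zn:ZnSO4 = 1:1): theoretical n(ZnSO4) = 2.2127 mol, so theoretical mass = 2.2127 × 161.44 = 357.23 g.
At 81.21% yield, actual mass of ZnSO4 = 357.23 × 0.8121 = 290.10 g.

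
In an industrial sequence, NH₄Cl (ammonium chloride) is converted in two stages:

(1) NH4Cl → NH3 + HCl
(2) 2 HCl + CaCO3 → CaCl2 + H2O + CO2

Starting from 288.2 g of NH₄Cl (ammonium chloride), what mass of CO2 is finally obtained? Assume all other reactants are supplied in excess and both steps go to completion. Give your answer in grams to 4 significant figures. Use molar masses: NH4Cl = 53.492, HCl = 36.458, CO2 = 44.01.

118.6 g

n(NH4Cl) = 288.20 / 53.492 = 5.3877 mol.
Step 1 gives a 1:1 ratio of NH4Cl to HCl, so n(HCl) = 5.3877 mol.
In step 2 the HCl:CO2 ratio is 2:1, so n(CO2) = 2.6939 mol.
Mass of CO2 = 2.6939 × 44.01 = 118.56 g.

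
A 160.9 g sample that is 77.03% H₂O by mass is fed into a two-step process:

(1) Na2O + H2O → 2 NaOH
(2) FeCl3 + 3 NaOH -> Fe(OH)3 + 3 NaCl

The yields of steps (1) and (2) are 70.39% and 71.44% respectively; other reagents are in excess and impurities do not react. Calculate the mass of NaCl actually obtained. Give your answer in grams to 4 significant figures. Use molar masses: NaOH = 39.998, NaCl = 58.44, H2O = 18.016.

Pure H2O = 160.9 × 0.7703 = 123.94 g.
n(H2O) = 123.94 / 18.016 = 6.8795 mol.
Step 1 (H2O:NaOH = 1:2): theoretical n(NaOH) = 13.759 mol; at 70.39% yield, n(NaOH) = 9.6850 mol.
Step 2 (NaOH:NaCl = 3:3): theoretical n(NaCl) = 9.6850 mol, so theoretical mass = 9.6850 × 58.44 = 565.99 g.
At 71.44% yield, actual mass of NaCl = 565.99 × 0.7144 = 404.34 g.

404.3 g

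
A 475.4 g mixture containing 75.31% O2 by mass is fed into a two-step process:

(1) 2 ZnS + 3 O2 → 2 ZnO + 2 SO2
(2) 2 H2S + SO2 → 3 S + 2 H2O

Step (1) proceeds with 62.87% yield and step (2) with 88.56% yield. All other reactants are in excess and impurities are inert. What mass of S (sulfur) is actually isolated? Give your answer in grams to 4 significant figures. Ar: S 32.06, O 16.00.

399.4 g

Pure O2 = 475.4 × 0.7531 = 358.02 g.
M(O2) = 2(16.00) = 32.00 g/mol.
M(S) = 32.06 g/mol.
n(O2) = 358.02 / 32.00 = 11.188 mol.
Step 1 (O2:SO2 = 3:2): theoretical n(SO2) = 7.4588 mol; at 62.87% yield, n(SO2) = 4.6894 mol.
Step 2 (SO2:S = 1:3): theoretical n(S) = 14.068 mol, so theoretical mass = 14.068 × 32.06 = 451.02 g.
At 88.56% yield, actual mass of S = 451.02 × 0.8856 = 399.43 g.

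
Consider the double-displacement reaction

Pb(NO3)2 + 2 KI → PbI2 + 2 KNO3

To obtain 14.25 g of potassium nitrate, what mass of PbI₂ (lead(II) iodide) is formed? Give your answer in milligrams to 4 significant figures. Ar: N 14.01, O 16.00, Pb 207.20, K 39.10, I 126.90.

M(KNO3) = 39.10 + 14.01 + 3(16.00) = 101.11 g/mol.
M(PbI2) = 207.20 + 2(126.90) = 461.00 g/mol.
n(KNO3) = 14.250 g / 101.11 g/mol = 0.14094 mol.
From the equation the KNO3:PbI2 mole ratio is 2:1, so n(PbI2) = 0.14094 × 1/2 = 0.070468 mol.
Mass of PbI2 = 0.070468 mol × 461.00 g/mol = 32.486 g.
Converting to mg: 32.486 g = 32490 mg.

32490 mg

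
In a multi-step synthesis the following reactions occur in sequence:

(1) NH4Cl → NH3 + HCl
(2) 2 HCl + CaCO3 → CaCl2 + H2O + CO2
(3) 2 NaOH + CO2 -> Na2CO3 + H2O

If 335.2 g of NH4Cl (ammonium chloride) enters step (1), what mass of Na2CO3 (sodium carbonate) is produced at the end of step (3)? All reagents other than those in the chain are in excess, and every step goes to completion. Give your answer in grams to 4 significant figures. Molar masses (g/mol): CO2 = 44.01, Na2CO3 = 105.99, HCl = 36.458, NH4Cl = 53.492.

n(NH4Cl) = 335.2 / 53.492 = 6.2664 mol.
Reaction (1): NH4Cl→HCl ratio 1:1 ⇒ n(HCl) = 6.2664 mol.
Reaction (2): HCl→CO2 ratio 2:1 ⇒ n(CO2) = 3.1332 mol.
Reaction (3): CO2→Na2CO3 ratio 1:1 ⇒ n(Na2CO3) = 3.1332 mol.
Mass of Na2CO3 = 3.1332 × 105.99 = 332.09 g.

332.1 g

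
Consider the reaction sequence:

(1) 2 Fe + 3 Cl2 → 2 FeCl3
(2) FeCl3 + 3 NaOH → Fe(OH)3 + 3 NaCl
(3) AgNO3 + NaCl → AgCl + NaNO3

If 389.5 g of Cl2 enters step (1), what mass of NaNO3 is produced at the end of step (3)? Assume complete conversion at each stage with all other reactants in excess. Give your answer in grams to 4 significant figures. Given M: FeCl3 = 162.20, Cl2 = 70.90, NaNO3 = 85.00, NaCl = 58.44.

n(Cl2) = 389.5 / 70.90 = 5.4937 mol.
Reaction (1): Cl2→FeCl3 ratio 3:2 ⇒ n(FeCl3) = 3.6624 mol.
Reaction (2): FeCl3→NaCl ratio 1:3 ⇒ n(NaCl) = 10.987 mol.
Reaction (3): NaCl→NaNO3 ratio 1:1 ⇒ n(NaNO3) = 10.987 mol.
Mass of NaNO3 = 10.987 × 85.00 = 933.92 g.

933.9 g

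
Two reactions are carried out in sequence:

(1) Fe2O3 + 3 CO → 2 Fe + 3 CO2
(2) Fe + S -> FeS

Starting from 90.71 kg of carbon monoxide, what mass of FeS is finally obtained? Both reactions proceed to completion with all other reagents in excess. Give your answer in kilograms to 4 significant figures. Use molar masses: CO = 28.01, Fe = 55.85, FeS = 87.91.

189.8 kg

90.71 kg = 90710 g.
n(CO) = 90710 / 28.01 = 3238.5 mol.
Step 1 gives a 3:2 ratio of CO to Fe, so n(Fe) = 2159.0 mol.
In step 2 the Fe:FeS ratio is 1:1, so n(FeS) = 2159.0 mol.
Mass of FeS = 2159.0 × 87.91 = 189800 g = 189.8 kg.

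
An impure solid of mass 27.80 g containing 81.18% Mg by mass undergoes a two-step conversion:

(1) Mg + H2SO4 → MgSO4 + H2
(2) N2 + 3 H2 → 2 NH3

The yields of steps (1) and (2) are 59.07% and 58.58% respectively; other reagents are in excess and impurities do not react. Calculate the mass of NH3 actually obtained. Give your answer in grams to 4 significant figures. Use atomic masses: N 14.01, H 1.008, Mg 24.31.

3.648 g

Pure Mg = 27.80 × 0.8118 = 22.568 g.
M(Mg) = 24.31 g/mol.
M(NH3) = 14.01 + 3(1.008) = 17.034 g/mol.
n(Mg) = 22.568 / 24.31 = 0.92834 mol.
Step 1 (Mg:H2 = 1:1): theoretical n(H2) = 0.92834 mol; at 59.07% yield, n(H2) = 0.54837 mol.
Step 2 (H2:NH3 = 3:2): theoretical n(NH3) = 0.36558 mol, so theoretical mass = 0.36558 × 17.034 = 6.2273 g.
At 58.58% yield, actual mass of NH3 = 6.2273 × 0.5858 = 3.6480 g.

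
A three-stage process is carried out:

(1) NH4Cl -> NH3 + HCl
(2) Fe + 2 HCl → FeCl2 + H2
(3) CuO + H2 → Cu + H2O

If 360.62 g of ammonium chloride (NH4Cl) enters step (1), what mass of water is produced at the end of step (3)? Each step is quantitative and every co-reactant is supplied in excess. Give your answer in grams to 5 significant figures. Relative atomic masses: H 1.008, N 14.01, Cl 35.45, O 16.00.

60.728 g

M(NH4Cl) = 14.01 + 4(1.008) + 35.45 = 53.492 g/mol.
M(H2O) = 2(1.008) + 16.00 = 18.016 g/mol.
n(NH4Cl) = 360.62 / 53.492 = 6.74157 mol.
Reaction (1): NH4Cl→HCl ratio 1:1 ⇒ n(HCl) = 6.74157 mol.
Reaction (2): HCl→H2 ratio 2:1 ⇒ n(H2) = 3.37078 mol.
Reaction (3): H2→H2O ratio 1:1 ⇒ n(H2O) = 3.37078 mol.
Mass of H2O = 3.37078 × 18.016 = 60.7281 g.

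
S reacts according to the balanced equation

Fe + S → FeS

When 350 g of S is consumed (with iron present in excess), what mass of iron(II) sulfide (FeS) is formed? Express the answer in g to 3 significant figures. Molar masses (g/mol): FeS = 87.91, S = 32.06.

n(S) = 350.0 g / 32.06 g/mol = 10.92 mol.
From the equation the S:FeS mole ratio is 1:1, so n(FeS) = 10.92 × 1/1 = 10.92 mol.
Mass of FeS = 10.92 mol × 87.91 g/mol = 959.7 g.

960 g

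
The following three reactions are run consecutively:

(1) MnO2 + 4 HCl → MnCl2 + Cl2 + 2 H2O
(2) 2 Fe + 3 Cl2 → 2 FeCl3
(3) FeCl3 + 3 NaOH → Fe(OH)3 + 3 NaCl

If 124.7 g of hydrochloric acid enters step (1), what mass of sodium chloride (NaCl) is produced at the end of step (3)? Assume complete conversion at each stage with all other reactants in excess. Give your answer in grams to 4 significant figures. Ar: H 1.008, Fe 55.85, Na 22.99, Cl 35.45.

M(HCl) = 1.008 + 35.45 = 36.458 g/mol.
M(NaCl) = 22.99 + 35.45 = 58.44 g/mol.
n(HCl) = 124.7 / 36.458 = 3.4204 mol.
Reaction (1): HCl→Cl2 ratio 4:1 ⇒ n(Cl2) = 0.85509 mol.
Reaction (2): Cl2→FeCl3 ratio 3:2 ⇒ n(FeCl3) = 0.57006 mol.
Reaction (3): FeCl3→NaCl ratio 1:3 ⇒ n(NaCl) = 1.7102 mol.
Mass of NaCl = 1.7102 × 58.44 = 99.943 g.

99.94 g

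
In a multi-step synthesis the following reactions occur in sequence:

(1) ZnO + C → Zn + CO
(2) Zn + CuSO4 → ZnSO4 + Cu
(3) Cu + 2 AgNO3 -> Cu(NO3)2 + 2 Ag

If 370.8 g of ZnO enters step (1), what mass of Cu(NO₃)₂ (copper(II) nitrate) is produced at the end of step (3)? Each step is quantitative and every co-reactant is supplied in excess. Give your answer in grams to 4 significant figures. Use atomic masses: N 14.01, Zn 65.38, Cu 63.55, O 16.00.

854.6 g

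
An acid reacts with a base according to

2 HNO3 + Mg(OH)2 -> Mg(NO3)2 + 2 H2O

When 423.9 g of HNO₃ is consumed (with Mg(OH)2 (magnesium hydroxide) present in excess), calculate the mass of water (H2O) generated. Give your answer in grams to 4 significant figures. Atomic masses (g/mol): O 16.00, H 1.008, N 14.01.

121.2 g

M(HNO3) = 1.008 + 14.01 + 3(16.00) = 63.018 g/mol.
M(H2O) = 2(1.008) + 16.00 = 18.016 g/mol.
n(HNO3) = 423.90 g / 63.018 g/mol = 6.7266 mol.
From the equation the HNO3:H2O mole ratio is 2:2, so n(H2O) = 6.7266 × 2/2 = 6.7266 mol.
Mass of H2O = 6.7266 mol × 18.016 g/mol = 121.19 g.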